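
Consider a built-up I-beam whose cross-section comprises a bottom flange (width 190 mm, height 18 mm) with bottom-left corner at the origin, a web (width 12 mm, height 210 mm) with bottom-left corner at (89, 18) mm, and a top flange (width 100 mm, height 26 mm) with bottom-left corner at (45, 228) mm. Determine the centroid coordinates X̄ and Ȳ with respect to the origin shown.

X̄ = 95.00 mm, Ȳ = 113.27 mm

Part | A | x̄ᵢ | ȳᵢ | A·x̄ᵢ | A·ȳᵢ
bottom flange | 3420.00 | 95.00 | 9.00 | 324900.00 | 30780.00
web | 2520.00 | 95.00 | 123.00 | 239400.00 | 309960.00
top flange | 2600.00 | 95.00 | 241.00 | 247000.00 | 626600.00
Σ | 8540.00 |  |  | 811300.00 | 967340.00
X̄ = 811300.00 / 8540.00 = 95.00 mm
Ȳ = 967340.00 / 8540.00 = 113.27 mm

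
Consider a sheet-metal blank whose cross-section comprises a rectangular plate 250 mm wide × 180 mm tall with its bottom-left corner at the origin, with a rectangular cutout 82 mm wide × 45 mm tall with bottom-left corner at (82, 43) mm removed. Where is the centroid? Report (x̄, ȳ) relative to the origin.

x̄ = 125.18 mm, ȳ = 92.19 mm

plate: A = 250 × 180 = 45000.00, centroid at (125.00, 90.00).
hole: A = −(82 × 45) = -3690.00, centroid at (123.00, 65.50).
ΣA = 41310.00 mm²
ΣAx̄ = (45000.00)(125.00) + (-3690.00)(123.00) = 5171130.00 mm³
ΣAȳ = (45000.00)(90.00) + (-3690.00)(65.50) = 3808305.00 mm³
x̄ = 5171130.00 / 41310.00 = 125.18 mm
ȳ = 3808305.00 / 41310.00 = 92.19 mm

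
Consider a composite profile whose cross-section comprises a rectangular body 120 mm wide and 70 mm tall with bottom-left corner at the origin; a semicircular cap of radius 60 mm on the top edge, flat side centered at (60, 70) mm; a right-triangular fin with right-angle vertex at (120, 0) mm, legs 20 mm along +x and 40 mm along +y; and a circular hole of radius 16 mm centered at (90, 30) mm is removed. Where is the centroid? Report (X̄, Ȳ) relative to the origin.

X̄ = 60.19 mm, Ȳ = 59.71 mm

Part | A | x̄ᵢ | ȳᵢ | A·x̄ᵢ | A·ȳᵢ
rectangular body | 8400.00 | 60.00 | 35.00 | 504000.00 | 294000.00
semicircular top | 5654.87 | 60.00 | 95.46 | 339292.01 | 539840.67
triangular fin | 400.00 | 126.67 | 13.33 | 50666.67 | 5333.33
hole | -804.25 | 90.00 | 30.00 | -72382.29 | -24127.43
Σ | 13650.62 |  |  | 821576.38 | 815046.58
X̄ = 821576.38 / 13650.62 = 60.19 mm
Ȳ = 815046.58 / 13650.62 = 59.71 mm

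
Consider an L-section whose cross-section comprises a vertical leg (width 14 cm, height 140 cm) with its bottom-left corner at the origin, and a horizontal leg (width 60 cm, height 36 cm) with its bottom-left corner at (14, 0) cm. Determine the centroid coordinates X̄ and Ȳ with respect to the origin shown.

vertical leg: A = 14 × 140 = 1960.00, centroid at (7.00, 70.00).
horizontal leg: A = 60 × 36 = 2160.00, centroid at (44.00, 18.00).
ΣA = 4120.00 cm², ΣAX̄ = 108760.00 cm³, ΣAȲ = 176080.00 cm³.
X̄ = 108760.00/4120.00 = 26.40 cm; Ȳ = 176080.00/4120.00 = 42.74 cm.

X̄ = 26.40 cm, Ȳ = 42.74 cm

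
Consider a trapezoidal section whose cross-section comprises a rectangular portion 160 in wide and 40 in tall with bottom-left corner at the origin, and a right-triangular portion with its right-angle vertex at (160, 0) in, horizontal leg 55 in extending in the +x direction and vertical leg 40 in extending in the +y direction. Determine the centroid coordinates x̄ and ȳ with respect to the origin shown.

Part | A | x̄ᵢ | ȳᵢ | A·x̄ᵢ | A·ȳᵢ
rectangular portion | 6400.00 | 80.00 | 20.00 | 512000.00 | 128000.00
triangular portion | 1100.00 | 178.33 | 13.33 | 196166.67 | 14666.67
Σ | 7500.00 |  |  | 708166.67 | 142666.67
x̄ = 708166.67 / 7500.00 = 94.42 in
ȳ = 142666.67 / 7500.00 = 19.02 in

x̄ = 94.42 in, ȳ = 19.02 in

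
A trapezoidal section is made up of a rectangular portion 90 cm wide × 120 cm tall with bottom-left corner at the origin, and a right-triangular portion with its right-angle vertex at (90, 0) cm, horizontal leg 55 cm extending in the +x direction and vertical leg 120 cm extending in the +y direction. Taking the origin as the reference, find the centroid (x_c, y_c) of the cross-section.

x_c = 59.82 cm, y_c = 55.32 cm

Part | A | x̄ᵢ | ȳᵢ | A·x̄ᵢ | A·ȳᵢ
rectangular portion | 10800.00 | 45.00 | 60.00 | 486000.00 | 648000.00
triangular portion | 3300.00 | 108.33 | 40.00 | 357500.00 | 132000.00
Σ | 14100.00 |  |  | 843500.00 | 780000.00
x_c = 843500.00 / 14100.00 = 59.82 cm
y_c = 780000.00 / 14100.00 = 55.32 cm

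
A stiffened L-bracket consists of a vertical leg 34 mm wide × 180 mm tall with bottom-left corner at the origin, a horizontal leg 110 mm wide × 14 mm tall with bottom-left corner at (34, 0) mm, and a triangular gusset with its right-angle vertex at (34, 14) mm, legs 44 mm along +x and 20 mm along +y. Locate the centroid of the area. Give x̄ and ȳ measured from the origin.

vertical leg: A = 34 × 180 = 6120.00, centroid at (17.00, 90.00).
horizontal leg: A = 110 × 14 = 1540.00, centroid at (89.00, 7.00).
gusset: A = ½·44·20 = 440.00, centroid at (48.67, 20.67).
ΣA = 8100.00 mm², ΣAx̄ = 262513.33 mm³, ΣAȳ = 570673.33 mm³.
x̄ = 262513.33/8100.00 = 32.41 mm; ȳ = 570673.33/8100.00 = 70.45 mm.

x̄ = 32.41 mm, ȳ = 70.45 mm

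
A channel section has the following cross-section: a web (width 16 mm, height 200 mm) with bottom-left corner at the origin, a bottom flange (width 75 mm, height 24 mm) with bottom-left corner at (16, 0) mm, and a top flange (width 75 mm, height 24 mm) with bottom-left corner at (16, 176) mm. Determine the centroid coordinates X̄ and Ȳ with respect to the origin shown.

X̄ = 32.09 mm, Ȳ = 100.00 mm

web: A = 16 × 200 = 3200.00, centroid at (8.00, 100.00).
bottom flange: A = 75 × 24 = 1800.00, centroid at (53.50, 12.00).
top flange: A = 75 × 24 = 1800.00, centroid at (53.50, 188.00).
ΣA = 6800.00 mm²
ΣAX̄ = (3200.00)(8.00) + (1800.00)(53.50) + (1800.00)(53.50) = 218200.00 mm³
ΣAȲ = (3200.00)(100.00) + (1800.00)(12.00) + (1800.00)(188.00) = 680000.00 mm³
X̄ = 218200.00 / 6800.00 = 32.09 mm
Ȳ = 680000.00 / 6800.00 = 100.00 mm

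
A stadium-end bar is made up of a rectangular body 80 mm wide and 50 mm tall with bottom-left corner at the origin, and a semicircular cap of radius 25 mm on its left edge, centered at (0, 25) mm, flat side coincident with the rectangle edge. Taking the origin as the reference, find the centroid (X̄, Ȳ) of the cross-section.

rectangular body: A = 80 × 50 = 4000.00, centroid at (40.00, 25.00).
semicircular end: A = ½π·25² = 981.75, centroid at (-10.61, 25.00).
ΣA = 4981.75 mm²
ΣAX̄ = (4000.00)(40.00) + (981.75)(-10.61) = 149583.33 mm³
ΣAȲ = (4000.00)(25.00) + (981.75)(25.00) = 124543.69 mm³
X̄ = 149583.33 / 4981.75 = 30.03 mm
Ȳ = 124543.69 / 4981.75 = 25.00 mm

X̄ = 30.03 mm, Ȳ = 25.00 mm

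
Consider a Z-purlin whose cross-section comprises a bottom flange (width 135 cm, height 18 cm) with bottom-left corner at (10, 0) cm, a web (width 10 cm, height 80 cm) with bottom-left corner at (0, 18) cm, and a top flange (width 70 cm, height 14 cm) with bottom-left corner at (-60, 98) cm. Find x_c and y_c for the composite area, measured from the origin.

x_c = 39.86 cm, y_c = 40.66 cm

bottom flange: A = 135 × 18 = 2430.00, centroid at (77.50, 9.00).
web: A = 10 × 80 = 800.00, centroid at (5.00, 58.00).
top flange: A = 70 × 14 = 980.00, centroid at (-25.00, 105.00).
ΣA = 4210.00 cm²
ΣAx_c = (2430.00)(77.50) + (800.00)(5.00) + (980.00)(-25.00) = 167825.00 cm³
ΣAy_c = (2430.00)(9.00) + (800.00)(58.00) + (980.00)(105.00) = 171170.00 cm³
x_c = 167825.00 / 4210.00 = 39.86 cm
y_c = 171170.00 / 4210.00 = 40.66 cm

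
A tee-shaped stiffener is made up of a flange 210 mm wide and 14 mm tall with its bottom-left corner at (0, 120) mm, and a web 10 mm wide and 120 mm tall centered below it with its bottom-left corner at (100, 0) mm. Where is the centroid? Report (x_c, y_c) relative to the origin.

Part | A | x̄ᵢ | ȳᵢ | A·x̄ᵢ | A·ȳᵢ
web | 1200.00 | 105.00 | 60.00 | 126000.00 | 72000.00
flange | 2940.00 | 105.00 | 127.00 | 308700.00 | 373380.00
Σ | 4140.00 |  |  | 434700.00 | 445380.00
x_c = 434700.00 / 4140.00 = 105.00 mm
y_c = 445380.00 / 4140.00 = 107.58 mm

x_c = 105.00 mm, y_c = 107.58 mm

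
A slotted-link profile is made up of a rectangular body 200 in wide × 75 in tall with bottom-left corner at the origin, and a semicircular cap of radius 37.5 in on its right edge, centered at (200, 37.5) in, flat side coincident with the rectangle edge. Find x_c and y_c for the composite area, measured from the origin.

x_c = 114.88 in, y_c = 37.50 in

Part | A | x̄ᵢ | ȳᵢ | A·x̄ᵢ | A·ȳᵢ
rectangular body | 15000.00 | 100.00 | 37.50 | 1500000.00 | 562500.00
semicircular end | 2208.93 | 215.92 | 37.50 | 476942.72 | 82834.96
Σ | 17208.93 |  |  | 1976942.72 | 645334.96
x_c = 1976942.72 / 17208.93 = 114.88 in
y_c = 645334.96 / 17208.93 = 37.50 in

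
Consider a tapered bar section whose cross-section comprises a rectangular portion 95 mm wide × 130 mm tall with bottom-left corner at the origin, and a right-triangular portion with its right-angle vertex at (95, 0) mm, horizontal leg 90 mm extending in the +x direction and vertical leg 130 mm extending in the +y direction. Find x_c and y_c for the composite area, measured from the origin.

x_c = 72.41 mm, y_c = 58.04 mm

Part | A | x̄ᵢ | ȳᵢ | A·x̄ᵢ | A·ȳᵢ
rectangular portion | 12350.00 | 47.50 | 65.00 | 586625.00 | 802750.00
triangular portion | 5850.00 | 125.00 | 43.33 | 731250.00 | 253500.00
Σ | 18200.00 |  |  | 1317875.00 | 1056250.00
x_c = 1317875.00 / 18200.00 = 72.41 mm
y_c = 1056250.00 / 18200.00 = 58.04 mm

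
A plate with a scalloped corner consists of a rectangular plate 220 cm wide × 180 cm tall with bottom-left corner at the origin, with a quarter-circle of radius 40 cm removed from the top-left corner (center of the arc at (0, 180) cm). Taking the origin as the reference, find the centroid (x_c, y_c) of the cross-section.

plate: A = 220 × 180 = 39600.00, centroid at (110.00, 90.00).
removed quarter-circle: A = −¼π·40² = -1256.64, centroid at (16.98, 163.02).
ΣA = 38343.36 cm²
ΣAx_c = (39600.00)(110.00) + (-1256.64)(16.98) = 4334666.67 cm³
ΣAy_c = (39600.00)(90.00) + (-1256.64)(163.02) = 3359138.66 cm³
x_c = 4334666.67 / 38343.36 = 113.05 cm
y_c = 3359138.66 / 38343.36 = 87.61 cm

x_c = 113.05 cm, y_c = 87.61 cm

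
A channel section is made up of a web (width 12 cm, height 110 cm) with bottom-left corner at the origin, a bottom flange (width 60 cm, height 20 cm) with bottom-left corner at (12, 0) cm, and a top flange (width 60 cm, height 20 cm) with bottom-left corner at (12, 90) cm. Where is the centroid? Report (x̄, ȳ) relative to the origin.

x̄ = 29.23 cm, ȳ = 55.00 cm

web: A = 12 × 110 = 1320.00, centroid at (6.00, 55.00).
bottom flange: A = 60 × 20 = 1200.00, centroid at (42.00, 10.00).
top flange: A = 60 × 20 = 1200.00, centroid at (42.00, 100.00).
ΣA = 3720.00 cm²
ΣAx̄ = (1320.00)(6.00) + (1200.00)(42.00) + (1200.00)(42.00) = 108720.00 cm³
ΣAȳ = (1320.00)(55.00) + (1200.00)(10.00) + (1200.00)(100.00) = 204600.00 cm³
x̄ = 108720.00 / 3720.00 = 29.23 cm
ȳ = 204600.00 / 3720.00 = 55.00 cm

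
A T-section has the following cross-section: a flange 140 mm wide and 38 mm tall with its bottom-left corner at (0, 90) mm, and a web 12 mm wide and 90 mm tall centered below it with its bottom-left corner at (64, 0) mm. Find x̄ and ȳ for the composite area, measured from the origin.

Part | A | x̄ᵢ | ȳᵢ | A·x̄ᵢ | A·ȳᵢ
web | 1080.00 | 70.00 | 45.00 | 75600.00 | 48600.00
flange | 5320.00 | 70.00 | 109.00 | 372400.00 | 579880.00
Σ | 6400.00 |  |  | 448000.00 | 628480.00
x̄ = 448000.00 / 6400.00 = 70.00 mm
ȳ = 628480.00 / 6400.00 = 98.20 mm

x̄ = 70.00 mm, ȳ = 98.20 mm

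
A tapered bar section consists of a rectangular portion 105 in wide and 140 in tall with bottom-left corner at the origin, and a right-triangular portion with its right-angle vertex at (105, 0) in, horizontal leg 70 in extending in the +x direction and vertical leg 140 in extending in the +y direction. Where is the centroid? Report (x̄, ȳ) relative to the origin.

rectangular portion: A = 105 × 140 = 14700.00, centroid at (52.50, 70.00).
triangular portion: A = ½·70·140 = 4900.00, centroid at (128.33, 46.67).
ΣA = 19600.00 in²
ΣAx̄ = (14700.00)(52.50) + (4900.00)(128.33) = 1400583.33 in³
ΣAȳ = (14700.00)(70.00) + (4900.00)(46.67) = 1257666.67 in³
x̄ = 1400583.33 / 19600.00 = 71.46 in
ȳ = 1257666.67 / 19600.00 = 64.17 in

x̄ = 71.46 in, ȳ = 64.17 in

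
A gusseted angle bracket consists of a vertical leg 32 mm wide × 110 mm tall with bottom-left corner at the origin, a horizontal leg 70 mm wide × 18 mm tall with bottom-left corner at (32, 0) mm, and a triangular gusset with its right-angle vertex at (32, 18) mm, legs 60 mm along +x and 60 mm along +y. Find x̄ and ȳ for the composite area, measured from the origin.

vertical leg: A = 32 × 110 = 3520.00, centroid at (16.00, 55.00).
horizontal leg: A = 70 × 18 = 1260.00, centroid at (67.00, 9.00).
gusset: A = ½·60·60 = 1800.00, centroid at (52.00, 38.00).
ΣA = 6580.00 mm², ΣAx̄ = 234340.00 mm³, ΣAȳ = 273340.00 mm³.
x̄ = 234340.00/6580.00 = 35.61 mm; ȳ = 273340.00/6580.00 = 41.54 mm.

x̄ = 35.61 mm, ȳ = 41.54 mm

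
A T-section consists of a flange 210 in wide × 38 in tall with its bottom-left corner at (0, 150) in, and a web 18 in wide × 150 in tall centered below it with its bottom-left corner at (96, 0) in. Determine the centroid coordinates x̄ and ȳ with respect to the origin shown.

web: A = 18 × 150 = 2700.00, centroid at (105.00, 75.00).
flange: A = 210 × 38 = 7980.00, centroid at (105.00, 169.00).
ΣA = 10680.00 in²
ΣAx̄ = (2700.00)(105.00) + (7980.00)(105.00) = 1121400.00 in³
ΣAȳ = (2700.00)(75.00) + (7980.00)(169.00) = 1551120.00 in³
x̄ = 1121400.00 / 10680.00 = 105.00 in
ȳ = 1551120.00 / 10680.00 = 145.24 in

x̄ = 105.00 in, ȳ = 145.24 in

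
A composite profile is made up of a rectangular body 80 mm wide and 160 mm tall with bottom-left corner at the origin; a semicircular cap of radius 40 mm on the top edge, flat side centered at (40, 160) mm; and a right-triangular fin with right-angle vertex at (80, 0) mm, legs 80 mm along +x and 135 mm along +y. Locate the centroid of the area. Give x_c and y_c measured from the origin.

x_c = 57.38 mm, y_c = 82.64 mm

rectangular body: A = 80 × 160 = 12800.00, centroid at (40.00, 80.00).
semicircular top: A = ½π·40² = 2513.27, centroid at (40.00, 176.98).
triangular fin: A = ½·80·135 = 5400.00, centroid at (106.67, 45.00).
ΣA = 20713.27 mm², ΣAx_c = 1188530.96 mm³, ΣAy_c = 1711790.53 mm³.
x_c = 1188530.96/20713.27 = 57.38 mm; y_c = 1711790.53/20713.27 = 82.64 mm.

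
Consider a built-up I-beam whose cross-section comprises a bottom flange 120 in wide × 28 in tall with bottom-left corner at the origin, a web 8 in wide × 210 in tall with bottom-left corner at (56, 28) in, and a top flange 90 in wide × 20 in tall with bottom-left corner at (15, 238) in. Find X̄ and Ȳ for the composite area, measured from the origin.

bottom flange: A = 120 × 28 = 3360.00, centroid at (60.00, 14.00).
web: A = 8 × 210 = 1680.00, centroid at (60.00, 133.00).
top flange: A = 90 × 20 = 1800.00, centroid at (60.00, 248.00).
ΣA = 6840.00 in²
ΣAX̄ = (3360.00)(60.00) + (1680.00)(60.00) + (1800.00)(60.00) = 410400.00 in³
ΣAȲ = (3360.00)(14.00) + (1680.00)(133.00) + (1800.00)(248.00) = 716880.00 in³
X̄ = 410400.00 / 6840.00 = 60.00 in
Ȳ = 716880.00 / 6840.00 = 104.81 in

X̄ = 60.00 in, Ȳ = 104.81 in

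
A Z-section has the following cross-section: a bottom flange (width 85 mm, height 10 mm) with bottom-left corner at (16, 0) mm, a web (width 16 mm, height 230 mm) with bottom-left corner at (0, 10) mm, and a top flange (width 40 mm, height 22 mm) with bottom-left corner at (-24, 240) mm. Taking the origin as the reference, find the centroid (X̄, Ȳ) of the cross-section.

X̄ = 13.98 mm, Ȳ = 126.64 mm

bottom flange: A = 85 × 10 = 850.00, centroid at (58.50, 5.00).
web: A = 16 × 230 = 3680.00, centroid at (8.00, 125.00).
top flange: A = 40 × 22 = 880.00, centroid at (-4.00, 251.00).
ΣA = 5410.00 mm²
ΣAX̄ = (850.00)(58.50) + (3680.00)(8.00) + (880.00)(-4.00) = 75645.00 mm³
ΣAȲ = (850.00)(5.00) + (3680.00)(125.00) + (880.00)(251.00) = 685130.00 mm³
X̄ = 75645.00 / 5410.00 = 13.98 mm
Ȳ = 685130.00 / 5410.00 = 126.64 mm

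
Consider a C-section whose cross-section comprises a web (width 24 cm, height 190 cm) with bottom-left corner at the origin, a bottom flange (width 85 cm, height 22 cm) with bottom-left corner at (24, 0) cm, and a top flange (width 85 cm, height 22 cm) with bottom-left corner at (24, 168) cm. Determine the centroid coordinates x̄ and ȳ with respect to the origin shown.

x̄ = 36.56 cm, ȳ = 95.00 cm

web: A = 24 × 190 = 4560.00, centroid at (12.00, 95.00).
bottom flange: A = 85 × 22 = 1870.00, centroid at (66.50, 11.00).
top flange: A = 85 × 22 = 1870.00, centroid at (66.50, 179.00).
ΣA = 8300.00 cm²
ΣAx̄ = (4560.00)(12.00) + (1870.00)(66.50) + (1870.00)(66.50) = 303430.00 cm³
ΣAȳ = (4560.00)(95.00) + (1870.00)(11.00) + (1870.00)(179.00) = 788500.00 cm³
x̄ = 303430.00 / 8300.00 = 36.56 cm
ȳ = 788500.00 / 8300.00 = 95.00 cm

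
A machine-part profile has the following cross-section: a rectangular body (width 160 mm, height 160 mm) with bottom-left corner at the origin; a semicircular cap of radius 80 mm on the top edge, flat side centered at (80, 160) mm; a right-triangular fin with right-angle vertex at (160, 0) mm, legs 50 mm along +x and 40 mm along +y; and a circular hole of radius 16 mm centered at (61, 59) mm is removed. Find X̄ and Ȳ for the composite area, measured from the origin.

rectangular body: A = 160 × 160 = 25600.00, centroid at (80.00, 80.00).
semicircular top: A = ½π·80² = 10053.10, centroid at (80.00, 193.95).
triangular fin: A = ½·50·40 = 1000.00, centroid at (176.67, 13.33).
hole: A = −π·16² = -804.25, centroid at (61.00, 59.00).
ΣA = 35848.85 mm², ΣAX̄ = 2979855.28 mm³, ΣAȲ = 3963711.49 mm³.
X̄ = 2979855.28/35848.85 = 83.12 mm; Ȳ = 3963711.49/35848.85 = 110.57 mm.

X̄ = 83.12 mm, Ȳ = 110.57 mm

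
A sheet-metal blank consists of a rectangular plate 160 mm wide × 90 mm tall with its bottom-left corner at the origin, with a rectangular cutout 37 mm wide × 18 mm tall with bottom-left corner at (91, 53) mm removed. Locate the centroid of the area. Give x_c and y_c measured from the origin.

plate: A = 160 × 90 = 14400.00, centroid at (80.00, 45.00).
hole: A = −(37 × 18) = -666.00, centroid at (109.50, 62.00).
ΣA = 13734.00 mm², ΣAx_c = 1079073.00 mm³, ΣAy_c = 606708.00 mm³.
x_c = 1079073.00/13734.00 = 78.57 mm; y_c = 606708.00/13734.00 = 44.18 mm.

x_c = 78.57 mm, y_c = 44.18 mm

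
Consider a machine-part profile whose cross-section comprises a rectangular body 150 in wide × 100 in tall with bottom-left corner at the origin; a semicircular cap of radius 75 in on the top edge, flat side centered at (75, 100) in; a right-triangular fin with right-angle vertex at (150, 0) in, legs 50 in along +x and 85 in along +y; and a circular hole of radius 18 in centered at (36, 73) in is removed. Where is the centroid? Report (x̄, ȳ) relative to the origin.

x̄ = 84.40 in, ȳ = 76.20 in

rectangular body: A = 150 × 100 = 15000.00, centroid at (75.00, 50.00).
semicircular top: A = ½π·75² = 8835.73, centroid at (75.00, 131.83).
triangular fin: A = ½·50·85 = 2125.00, centroid at (166.67, 28.33).
hole: A = −π·18² = -1017.88, centroid at (36.00, 73.00).
ΣA = 24942.85 in²
ΣAx̄ = (15000.00)(75.00) + (8835.73)(75.00) + (2125.00)(166.67) + (-1017.88)(36.00) = 2105202.83 in³
ΣAȳ = (15000.00)(50.00) + (8835.73)(131.83) + (2125.00)(28.33) + (-1017.88)(73.00) = 1900726.32 in³
x̄ = 2105202.83 / 24942.85 = 84.40 in
ȳ = 1900726.32 / 24942.85 = 76.20 in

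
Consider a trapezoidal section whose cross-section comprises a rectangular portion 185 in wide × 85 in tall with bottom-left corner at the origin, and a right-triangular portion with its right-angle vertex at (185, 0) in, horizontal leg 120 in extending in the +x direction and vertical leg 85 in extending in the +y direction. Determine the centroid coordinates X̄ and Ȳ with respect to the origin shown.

X̄ = 124.95 in, Ȳ = 39.03 in

rectangular portion: A = 185 × 85 = 15725.00, centroid at (92.50, 42.50).
triangular portion: A = ½·120·85 = 5100.00, centroid at (225.00, 28.33).
ΣA = 20825.00 in², ΣAX̄ = 2602062.50 in³, ΣAȲ = 812812.50 in³.
X̄ = 2602062.50/20825.00 = 124.95 in; Ȳ = 812812.50/20825.00 = 39.03 in.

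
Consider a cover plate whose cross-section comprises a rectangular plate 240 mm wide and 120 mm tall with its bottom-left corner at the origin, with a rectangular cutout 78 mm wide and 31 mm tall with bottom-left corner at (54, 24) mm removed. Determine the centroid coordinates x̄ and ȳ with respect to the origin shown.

Part | A | x̄ᵢ | ȳᵢ | A·x̄ᵢ | A·ȳᵢ
plate | 28800.00 | 120.00 | 60.00 | 3456000.00 | 1728000.00
hole | -2418.00 | 93.00 | 39.50 | -224874.00 | -95511.00
Σ | 26382.00 |  |  | 3231126.00 | 1632489.00
x̄ = 3231126.00 / 26382.00 = 122.47 mm
ȳ = 1632489.00 / 26382.00 = 61.88 mm

x̄ = 122.47 mm, ȳ = 61.88 mm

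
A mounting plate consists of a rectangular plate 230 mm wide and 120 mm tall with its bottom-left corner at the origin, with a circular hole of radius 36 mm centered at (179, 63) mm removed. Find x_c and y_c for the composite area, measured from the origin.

x_c = 103.93 mm, y_c = 59.48 mm

Part | A | x̄ᵢ | ȳᵢ | A·x̄ᵢ | A·ȳᵢ
plate | 27600.00 | 115.00 | 60.00 | 3174000.00 | 1656000.00
hole | -4071.50 | 179.00 | 63.00 | -728799.23 | -256504.76
Σ | 23528.50 |  |  | 2445200.77 | 1399495.24
x_c = 2445200.77 / 23528.50 = 103.93 mm
y_c = 1399495.24 / 23528.50 = 59.48 mm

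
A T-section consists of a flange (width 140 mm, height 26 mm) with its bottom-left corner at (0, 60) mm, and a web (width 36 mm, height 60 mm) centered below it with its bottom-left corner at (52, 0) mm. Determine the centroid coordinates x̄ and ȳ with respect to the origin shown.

x̄ = 70.00 mm, ȳ = 56.99 mm

Part | A | x̄ᵢ | ȳᵢ | A·x̄ᵢ | A·ȳᵢ
web | 2160.00 | 70.00 | 30.00 | 151200.00 | 64800.00
flange | 3640.00 | 70.00 | 73.00 | 254800.00 | 265720.00
Σ | 5800.00 |  |  | 406000.00 | 330520.00
x̄ = 406000.00 / 5800.00 = 70.00 mm
ȳ = 330520.00 / 5800.00 = 56.99 mm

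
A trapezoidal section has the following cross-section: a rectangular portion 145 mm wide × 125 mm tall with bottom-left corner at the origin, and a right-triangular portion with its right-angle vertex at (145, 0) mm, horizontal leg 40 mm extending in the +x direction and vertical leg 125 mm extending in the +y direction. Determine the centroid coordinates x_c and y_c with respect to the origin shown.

Part | A | x̄ᵢ | ȳᵢ | A·x̄ᵢ | A·ȳᵢ
rectangular portion | 18125.00 | 72.50 | 62.50 | 1314062.50 | 1132812.50
triangular portion | 2500.00 | 158.33 | 41.67 | 395833.33 | 104166.67
Σ | 20625.00 |  |  | 1709895.83 | 1236979.17
x_c = 1709895.83 / 20625.00 = 82.90 mm
y_c = 1236979.17 / 20625.00 = 59.97 mm

x_c = 82.90 mm, y_c = 59.97 mm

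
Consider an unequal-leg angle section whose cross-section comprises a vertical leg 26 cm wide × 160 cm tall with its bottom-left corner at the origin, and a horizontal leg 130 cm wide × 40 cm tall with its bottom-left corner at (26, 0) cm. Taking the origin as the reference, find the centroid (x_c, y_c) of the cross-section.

x_c = 56.33 cm, y_c = 46.67 cm

Part | A | x̄ᵢ | ȳᵢ | A·x̄ᵢ | A·ȳᵢ
vertical leg | 4160.00 | 13.00 | 80.00 | 54080.00 | 332800.00
horizontal leg | 5200.00 | 91.00 | 20.00 | 473200.00 | 104000.00
Σ | 9360.00 |  |  | 527280.00 | 436800.00
x_c = 527280.00 / 9360.00 = 56.33 cm
y_c = 436800.00 / 9360.00 = 46.67 cm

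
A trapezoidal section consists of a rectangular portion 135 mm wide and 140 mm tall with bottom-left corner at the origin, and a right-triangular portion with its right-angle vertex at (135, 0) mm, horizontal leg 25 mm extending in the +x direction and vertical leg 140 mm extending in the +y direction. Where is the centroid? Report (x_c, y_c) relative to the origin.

Part | A | x̄ᵢ | ȳᵢ | A·x̄ᵢ | A·ȳᵢ
rectangular portion | 18900.00 | 67.50 | 70.00 | 1275750.00 | 1323000.00
triangular portion | 1750.00 | 143.33 | 46.67 | 250833.33 | 81666.67
Σ | 20650.00 |  |  | 1526583.33 | 1404666.67
x_c = 1526583.33 / 20650.00 = 73.93 mm
y_c = 1404666.67 / 20650.00 = 68.02 mm

x_c = 73.93 mm, y_c = 68.02 mm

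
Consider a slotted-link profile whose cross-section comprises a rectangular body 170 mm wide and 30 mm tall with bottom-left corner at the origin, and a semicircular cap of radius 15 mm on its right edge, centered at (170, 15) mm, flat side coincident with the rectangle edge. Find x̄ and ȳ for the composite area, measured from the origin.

x̄ = 90.92 mm, ȳ = 15.00 mm

Part | A | x̄ᵢ | ȳᵢ | A·x̄ᵢ | A·ȳᵢ
rectangular body | 5100.00 | 85.00 | 15.00 | 433500.00 | 76500.00
semicircular end | 353.43 | 176.37 | 15.00 | 62332.96 | 5301.44
Σ | 5453.43 |  |  | 495832.96 | 81801.44
x̄ = 495832.96 / 5453.43 = 90.92 mm
ȳ = 81801.44 / 5453.43 = 15.00 mm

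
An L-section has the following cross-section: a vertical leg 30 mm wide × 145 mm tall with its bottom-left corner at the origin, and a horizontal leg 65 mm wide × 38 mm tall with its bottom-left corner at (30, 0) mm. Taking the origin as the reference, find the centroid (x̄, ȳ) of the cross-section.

x̄ = 32.20 mm, ȳ = 53.12 mm

vertical leg: A = 30 × 145 = 4350.00, centroid at (15.00, 72.50).
horizontal leg: A = 65 × 38 = 2470.00, centroid at (62.50, 19.00).
ΣA = 6820.00 mm²
ΣAx̄ = (4350.00)(15.00) + (2470.00)(62.50) = 219625.00 mm³
ΣAȳ = (4350.00)(72.50) + (2470.00)(19.00) = 362305.00 mm³
x̄ = 219625.00 / 6820.00 = 32.20 mm
ȳ = 362305.00 / 6820.00 = 53.12 mm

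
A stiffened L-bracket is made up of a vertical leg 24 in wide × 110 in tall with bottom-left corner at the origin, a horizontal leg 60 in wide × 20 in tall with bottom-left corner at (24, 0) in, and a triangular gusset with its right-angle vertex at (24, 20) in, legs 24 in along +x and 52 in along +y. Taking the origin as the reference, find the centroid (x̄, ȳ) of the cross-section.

Part | A | x̄ᵢ | ȳᵢ | A·x̄ᵢ | A·ȳᵢ
vertical leg | 2640.00 | 12.00 | 55.00 | 31680.00 | 145200.00
horizontal leg | 1200.00 | 54.00 | 10.00 | 64800.00 | 12000.00
gusset | 624.00 | 32.00 | 37.33 | 19968.00 | 23296.00
Σ | 4464.00 |  |  | 116448.00 | 180496.00
x̄ = 116448.00 / 4464.00 = 26.09 in
ȳ = 180496.00 / 4464.00 = 40.43 in

x̄ = 26.09 in, ȳ = 40.43 in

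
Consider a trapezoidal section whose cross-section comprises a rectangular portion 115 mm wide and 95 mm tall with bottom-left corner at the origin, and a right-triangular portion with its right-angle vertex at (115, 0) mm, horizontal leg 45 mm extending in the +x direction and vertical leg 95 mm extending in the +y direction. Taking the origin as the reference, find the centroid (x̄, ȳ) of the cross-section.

x̄ = 69.36 mm, ȳ = 44.91 mm

rectangular portion: A = 115 × 95 = 10925.00, centroid at (57.50, 47.50).
triangular portion: A = ½·45·95 = 2137.50, centroid at (130.00, 31.67).
ΣA = 13062.50 mm², ΣAx̄ = 906062.50 mm³, ΣAȳ = 586625.00 mm³.
x̄ = 906062.50/13062.50 = 69.36 mm; ȳ = 586625.00/13062.50 = 44.91 mm.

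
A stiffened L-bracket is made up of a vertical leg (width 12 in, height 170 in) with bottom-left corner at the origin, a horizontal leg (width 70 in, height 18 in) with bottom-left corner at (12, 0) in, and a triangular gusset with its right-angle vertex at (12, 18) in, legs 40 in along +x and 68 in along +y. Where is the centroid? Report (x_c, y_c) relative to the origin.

x_c = 22.73 in, y_c = 51.51 in

Part | A | x̄ᵢ | ȳᵢ | A·x̄ᵢ | A·ȳᵢ
vertical leg | 2040.00 | 6.00 | 85.00 | 12240.00 | 173400.00
horizontal leg | 1260.00 | 47.00 | 9.00 | 59220.00 | 11340.00
gusset | 1360.00 | 25.33 | 40.67 | 34453.33 | 55306.67
Σ | 4660.00 |  |  | 105913.33 | 240046.67
x_c = 105913.33 / 4660.00 = 22.73 in
y_c = 240046.67 / 4660.00 = 51.51 in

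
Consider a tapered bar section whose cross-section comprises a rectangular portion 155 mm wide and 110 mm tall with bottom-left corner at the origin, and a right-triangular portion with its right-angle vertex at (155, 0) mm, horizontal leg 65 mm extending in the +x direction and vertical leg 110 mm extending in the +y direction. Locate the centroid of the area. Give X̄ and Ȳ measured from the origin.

X̄ = 94.69 mm, Ȳ = 51.82 mm

rectangular portion: A = 155 × 110 = 17050.00, centroid at (77.50, 55.00).
triangular portion: A = ½·65·110 = 3575.00, centroid at (176.67, 36.67).
ΣA = 20625.00 mm², ΣAX̄ = 1952958.33 mm³, ΣAȲ = 1068833.33 mm³.
X̄ = 1952958.33/20625.00 = 94.69 mm; Ȳ = 1068833.33/20625.00 = 51.82 mm.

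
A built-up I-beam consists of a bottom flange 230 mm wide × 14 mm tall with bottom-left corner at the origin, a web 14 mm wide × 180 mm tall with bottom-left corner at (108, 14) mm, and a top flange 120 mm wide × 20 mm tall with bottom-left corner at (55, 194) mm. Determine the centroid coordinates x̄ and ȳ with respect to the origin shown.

Part | A | x̄ᵢ | ȳᵢ | A·x̄ᵢ | A·ȳᵢ
bottom flange | 3220.00 | 115.00 | 7.00 | 370300.00 | 22540.00
web | 2520.00 | 115.00 | 104.00 | 289800.00 | 262080.00
top flange | 2400.00 | 115.00 | 204.00 | 276000.00 | 489600.00
Σ | 8140.00 |  |  | 936100.00 | 774220.00
x̄ = 936100.00 / 8140.00 = 115.00 mm
ȳ = 774220.00 / 8140.00 = 95.11 mm

x̄ = 115.00 mm, ȳ = 95.11 mm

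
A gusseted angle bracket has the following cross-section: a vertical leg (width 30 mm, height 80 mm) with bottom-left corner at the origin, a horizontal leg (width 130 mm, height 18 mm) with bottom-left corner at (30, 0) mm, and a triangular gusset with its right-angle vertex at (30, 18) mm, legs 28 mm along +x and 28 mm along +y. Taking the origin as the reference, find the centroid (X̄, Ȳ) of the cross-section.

X̄ = 53.34 mm, Ȳ = 24.90 mm

Part | A | x̄ᵢ | ȳᵢ | A·x̄ᵢ | A·ȳᵢ
vertical leg | 2400.00 | 15.00 | 40.00 | 36000.00 | 96000.00
horizontal leg | 2340.00 | 95.00 | 9.00 | 222300.00 | 21060.00
gusset | 392.00 | 39.33 | 27.33 | 15418.67 | 10714.67
Σ | 5132.00 |  |  | 273718.67 | 127774.67
X̄ = 273718.67 / 5132.00 = 53.34 mm
Ȳ = 127774.67 / 5132.00 = 24.90 mm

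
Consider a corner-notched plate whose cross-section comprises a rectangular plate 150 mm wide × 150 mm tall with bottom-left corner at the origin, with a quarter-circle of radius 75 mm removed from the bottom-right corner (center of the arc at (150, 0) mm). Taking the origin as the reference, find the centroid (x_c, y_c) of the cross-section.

plate: A = 150 × 150 = 22500.00, centroid at (75.00, 75.00).
removed quarter-circle: A = −¼π·75² = -4417.86, centroid at (118.17, 31.83).
ΣA = 18082.14 mm², ΣAx_c = 1165445.30 mm³, ΣAy_c = 1546875.00 mm³.
x_c = 1165445.30/18082.14 = 64.45 mm; y_c = 1546875.00/18082.14 = 85.55 mm.

x_c = 64.45 mm, y_c = 85.55 mm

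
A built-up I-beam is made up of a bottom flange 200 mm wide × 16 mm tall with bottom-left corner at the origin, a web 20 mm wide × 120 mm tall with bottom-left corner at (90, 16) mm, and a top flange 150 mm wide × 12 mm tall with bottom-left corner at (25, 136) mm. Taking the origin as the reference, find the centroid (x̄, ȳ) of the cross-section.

bottom flange: A = 200 × 16 = 3200.00, centroid at (100.00, 8.00).
web: A = 20 × 120 = 2400.00, centroid at (100.00, 76.00).
top flange: A = 150 × 12 = 1800.00, centroid at (100.00, 142.00).
ΣA = 7400.00 mm², ΣAx̄ = 740000.00 mm³, ΣAȳ = 463600.00 mm³.
x̄ = 740000.00/7400.00 = 100.00 mm; ȳ = 463600.00/7400.00 = 62.65 mm.

x̄ = 100.00 mm, ȳ = 62.65 mm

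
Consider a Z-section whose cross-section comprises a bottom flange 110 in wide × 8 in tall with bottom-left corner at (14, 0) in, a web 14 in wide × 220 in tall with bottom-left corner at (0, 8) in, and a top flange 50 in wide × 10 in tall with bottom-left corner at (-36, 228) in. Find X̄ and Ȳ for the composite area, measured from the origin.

Part | A | x̄ᵢ | ȳᵢ | A·x̄ᵢ | A·ȳᵢ
bottom flange | 880.00 | 69.00 | 4.00 | 60720.00 | 3520.00
web | 3080.00 | 7.00 | 118.00 | 21560.00 | 363440.00
top flange | 500.00 | -11.00 | 233.00 | -5500.00 | 116500.00
Σ | 4460.00 |  |  | 76780.00 | 483460.00
X̄ = 76780.00 / 4460.00 = 17.22 in
Ȳ = 483460.00 / 4460.00 = 108.40 in

X̄ = 17.22 in, Ȳ = 108.40 in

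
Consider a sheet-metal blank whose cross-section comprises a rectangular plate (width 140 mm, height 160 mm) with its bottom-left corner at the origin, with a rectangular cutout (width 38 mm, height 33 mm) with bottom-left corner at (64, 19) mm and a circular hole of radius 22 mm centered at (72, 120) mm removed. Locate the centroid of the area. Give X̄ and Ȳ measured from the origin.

X̄ = 69.01 mm, Ȳ = 79.74 mm

plate: A = 140 × 160 = 22400.00, centroid at (70.00, 80.00).
hole 1: A = −(38 × 33) = -1254.00, centroid at (83.00, 35.50).
hole 2: A = −π·22² = -1520.53, centroid at (72.00, 120.00).
ΣA = 19625.47 mm²
ΣAX̄ = (22400.00)(70.00) + (-1254.00)(83.00) + (-1520.53)(72.00) = 1354439.78 mm³
ΣAȲ = (22400.00)(80.00) + (-1254.00)(35.50) + (-1520.53)(120.00) = 1565019.30 mm³
X̄ = 1354439.78 / 19625.47 = 69.01 mm
Ȳ = 1565019.30 / 19625.47 = 79.74 mm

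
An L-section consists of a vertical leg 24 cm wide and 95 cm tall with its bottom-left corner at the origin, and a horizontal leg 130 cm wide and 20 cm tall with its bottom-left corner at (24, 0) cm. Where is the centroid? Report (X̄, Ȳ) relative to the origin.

X̄ = 53.02 cm, Ȳ = 27.52 cm

vertical leg: A = 24 × 95 = 2280.00, centroid at (12.00, 47.50).
horizontal leg: A = 130 × 20 = 2600.00, centroid at (89.00, 10.00).
ΣA = 4880.00 cm²
ΣAX̄ = (2280.00)(12.00) + (2600.00)(89.00) = 258760.00 cm³
ΣAȲ = (2280.00)(47.50) + (2600.00)(10.00) = 134300.00 cm³
X̄ = 258760.00 / 4880.00 = 53.02 cm
Ȳ = 134300.00 / 4880.00 = 27.52 cm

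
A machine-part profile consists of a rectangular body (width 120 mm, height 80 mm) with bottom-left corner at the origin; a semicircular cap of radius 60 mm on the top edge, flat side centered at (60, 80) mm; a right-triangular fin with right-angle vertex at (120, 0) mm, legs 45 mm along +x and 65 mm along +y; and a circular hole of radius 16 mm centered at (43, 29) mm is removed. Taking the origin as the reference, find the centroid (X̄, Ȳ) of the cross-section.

rectangular body: A = 120 × 80 = 9600.00, centroid at (60.00, 40.00).
semicircular top: A = ½π·60² = 5654.87, centroid at (60.00, 105.46).
triangular fin: A = ½·45·65 = 1462.50, centroid at (135.00, 21.67).
hole: A = −π·16² = -804.25, centroid at (43.00, 29.00).
ΣA = 15913.12 mm², ΣAX̄ = 1078146.85 mm³, ΣAȲ = 988753.66 mm³.
X̄ = 1078146.85/15913.12 = 67.75 mm; Ȳ = 988753.66/15913.12 = 62.13 mm.

X̄ = 67.75 mm, Ȳ = 62.13 mm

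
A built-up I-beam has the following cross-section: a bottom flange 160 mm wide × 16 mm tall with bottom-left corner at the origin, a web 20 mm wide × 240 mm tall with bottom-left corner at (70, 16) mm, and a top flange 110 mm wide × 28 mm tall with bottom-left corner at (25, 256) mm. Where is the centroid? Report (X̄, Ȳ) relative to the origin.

X̄ = 80.00 mm, Ȳ = 144.15 mm

bottom flange: A = 160 × 16 = 2560.00, centroid at (80.00, 8.00).
web: A = 20 × 240 = 4800.00, centroid at (80.00, 136.00).
top flange: A = 110 × 28 = 3080.00, centroid at (80.00, 270.00).
ΣA = 10440.00 mm²
ΣAX̄ = (2560.00)(80.00) + (4800.00)(80.00) + (3080.00)(80.00) = 835200.00 mm³
ΣAȲ = (2560.00)(8.00) + (4800.00)(136.00) + (3080.00)(270.00) = 1504880.00 mm³
X̄ = 835200.00 / 10440.00 = 80.00 mm
Ȳ = 1504880.00 / 10440.00 = 144.15 mm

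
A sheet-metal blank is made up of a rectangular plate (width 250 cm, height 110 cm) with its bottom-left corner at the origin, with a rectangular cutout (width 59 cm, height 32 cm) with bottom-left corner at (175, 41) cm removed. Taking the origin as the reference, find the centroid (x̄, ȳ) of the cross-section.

x̄ = 119.14 cm, ȳ = 54.85 cm

Part | A | x̄ᵢ | ȳᵢ | A·x̄ᵢ | A·ȳᵢ
plate | 27500.00 | 125.00 | 55.00 | 3437500.00 | 1512500.00
hole | -1888.00 | 204.50 | 57.00 | -386096.00 | -107616.00
Σ | 25612.00 |  |  | 3051404.00 | 1404884.00
x̄ = 3051404.00 / 25612.00 = 119.14 cm
ȳ = 1404884.00 / 25612.00 = 54.85 cm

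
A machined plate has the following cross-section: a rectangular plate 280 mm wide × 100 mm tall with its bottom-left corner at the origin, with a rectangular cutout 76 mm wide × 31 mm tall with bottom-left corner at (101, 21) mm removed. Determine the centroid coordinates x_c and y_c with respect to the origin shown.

x_c = 140.09 mm, y_c = 51.24 mm

plate: A = 280 × 100 = 28000.00, centroid at (140.00, 50.00).
hole: A = −(76 × 31) = -2356.00, centroid at (139.00, 36.50).
ΣA = 25644.00 mm², ΣAx_c = 3592516.00 mm³, ΣAy_c = 1314006.00 mm³.
x_c = 3592516.00/25644.00 = 140.09 mm; y_c = 1314006.00/25644.00 = 51.24 mm.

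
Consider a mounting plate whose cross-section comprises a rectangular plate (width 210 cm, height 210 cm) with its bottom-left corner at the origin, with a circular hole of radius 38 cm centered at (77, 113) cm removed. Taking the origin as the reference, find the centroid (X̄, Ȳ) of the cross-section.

X̄ = 108.21 cm, Ȳ = 104.08 cm

Part | A | x̄ᵢ | ȳᵢ | A·x̄ᵢ | A·ȳᵢ
plate | 44100.00 | 105.00 | 105.00 | 4630500.00 | 4630500.00
hole | -4536.46 | 77.00 | 113.00 | -349307.40 | -512619.96
Σ | 39563.54 |  |  | 4281192.60 | 4117880.04
X̄ = 4281192.60 / 39563.54 = 108.21 cm
Ȳ = 4117880.04 / 39563.54 = 104.08 cm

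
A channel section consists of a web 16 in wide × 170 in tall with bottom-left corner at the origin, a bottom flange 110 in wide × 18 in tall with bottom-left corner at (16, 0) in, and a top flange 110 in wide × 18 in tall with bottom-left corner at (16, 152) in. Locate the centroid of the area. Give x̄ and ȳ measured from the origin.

x̄ = 45.35 in, ȳ = 85.00 in

web: A = 16 × 170 = 2720.00, centroid at (8.00, 85.00).
bottom flange: A = 110 × 18 = 1980.00, centroid at (71.00, 9.00).
top flange: A = 110 × 18 = 1980.00, centroid at (71.00, 161.00).
ΣA = 6680.00 in², ΣAx̄ = 302920.00 in³, ΣAȳ = 567800.00 in³.
x̄ = 302920.00/6680.00 = 45.35 in; ȳ = 567800.00/6680.00 = 85.00 in.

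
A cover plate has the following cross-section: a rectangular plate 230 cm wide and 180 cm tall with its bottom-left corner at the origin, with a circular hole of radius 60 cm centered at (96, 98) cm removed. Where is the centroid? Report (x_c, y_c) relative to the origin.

Part | A | x̄ᵢ | ȳᵢ | A·x̄ᵢ | A·ȳᵢ
plate | 41400.00 | 115.00 | 90.00 | 4761000.00 | 3726000.00
hole | -11309.73 | 96.00 | 98.00 | -1085734.42 | -1108353.89
Σ | 30090.27 |  |  | 3675265.58 | 2617646.11
x_c = 3675265.58 / 30090.27 = 122.14 cm
y_c = 2617646.11 / 30090.27 = 86.99 cm

x_c = 122.14 cm, y_c = 86.99 cm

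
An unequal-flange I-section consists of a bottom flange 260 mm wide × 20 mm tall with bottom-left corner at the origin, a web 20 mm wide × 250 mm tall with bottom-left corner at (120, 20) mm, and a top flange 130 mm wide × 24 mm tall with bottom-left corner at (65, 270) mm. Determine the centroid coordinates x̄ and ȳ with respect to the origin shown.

x̄ = 130.00 mm, ȳ = 124.39 mm

bottom flange: A = 260 × 20 = 5200.00, centroid at (130.00, 10.00).
web: A = 20 × 250 = 5000.00, centroid at (130.00, 145.00).
top flange: A = 130 × 24 = 3120.00, centroid at (130.00, 282.00).
ΣA = 13320.00 mm², ΣAx̄ = 1731600.00 mm³, ΣAȳ = 1656840.00 mm³.
x̄ = 1731600.00/13320.00 = 130.00 mm; ȳ = 1656840.00/13320.00 = 124.39 mm.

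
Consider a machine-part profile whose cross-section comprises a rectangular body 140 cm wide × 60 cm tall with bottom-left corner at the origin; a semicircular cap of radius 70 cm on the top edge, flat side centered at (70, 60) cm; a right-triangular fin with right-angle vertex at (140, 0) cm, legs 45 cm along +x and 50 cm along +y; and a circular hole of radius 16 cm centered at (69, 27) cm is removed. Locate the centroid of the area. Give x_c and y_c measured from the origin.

x_c = 75.87 cm, y_c = 57.23 cm

Part | A | x̄ᵢ | ȳᵢ | A·x̄ᵢ | A·ȳᵢ
rectangular body | 8400.00 | 70.00 | 30.00 | 588000.00 | 252000.00
semicircular top | 7696.90 | 70.00 | 89.71 | 538783.14 | 690480.79
triangular fin | 1125.00 | 155.00 | 16.67 | 174375.00 | 18750.00
hole | -804.25 | 69.00 | 27.00 | -55493.09 | -21714.69
Σ | 16417.65 |  |  | 1245665.05 | 939516.10
x_c = 1245665.05 / 16417.65 = 75.87 cm
y_c = 939516.10 / 16417.65 = 57.23 cm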